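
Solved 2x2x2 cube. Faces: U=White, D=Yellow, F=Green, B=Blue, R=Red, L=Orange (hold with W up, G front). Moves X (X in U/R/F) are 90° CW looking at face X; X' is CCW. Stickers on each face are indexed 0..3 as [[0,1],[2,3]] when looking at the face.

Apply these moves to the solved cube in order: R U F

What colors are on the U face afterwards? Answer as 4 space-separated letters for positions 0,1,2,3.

Answer: W W O Y

Derivation:
After move 1 (R): R=RRRR U=WGWG F=GYGY D=YBYB B=WBWB
After move 2 (U): U=WWGG F=RRGY R=WBRR B=OOWB L=GYOO
After move 3 (F): F=GRYR U=WWOY R=GBGR D=RWYB L=GYOB
Query: U face = WWOY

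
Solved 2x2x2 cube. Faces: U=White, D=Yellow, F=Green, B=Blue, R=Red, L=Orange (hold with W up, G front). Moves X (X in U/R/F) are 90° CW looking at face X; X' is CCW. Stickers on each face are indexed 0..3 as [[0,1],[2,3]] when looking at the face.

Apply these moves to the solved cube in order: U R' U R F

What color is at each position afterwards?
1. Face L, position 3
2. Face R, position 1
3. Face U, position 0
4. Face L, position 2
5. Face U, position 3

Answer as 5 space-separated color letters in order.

Answer: Y Y W O W

Derivation:
After move 1 (U): U=WWWW F=RRGG R=BBRR B=OOBB L=GGOO
After move 2 (R'): R=BRBR U=WBWO F=RWGW D=YRYG B=YOYB
After move 3 (U): U=WWOB F=BRGW R=YOBR B=GGYB L=RWOO
After move 4 (R): R=BYRO U=WROW F=BRGG D=YYYG B=BGWB
After move 5 (F): F=GBGR U=WROW R=OYWO D=RBYG L=RYOY
Query 1: L[3] = Y
Query 2: R[1] = Y
Query 3: U[0] = W
Query 4: L[2] = O
Query 5: U[3] = W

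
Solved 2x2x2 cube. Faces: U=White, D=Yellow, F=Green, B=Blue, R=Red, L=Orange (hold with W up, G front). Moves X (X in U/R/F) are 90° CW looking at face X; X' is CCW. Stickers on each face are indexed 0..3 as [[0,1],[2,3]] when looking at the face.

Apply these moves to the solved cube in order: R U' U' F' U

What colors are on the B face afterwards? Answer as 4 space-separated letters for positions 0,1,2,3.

Answer: R W W B

Derivation:
After move 1 (R): R=RRRR U=WGWG F=GYGY D=YBYB B=WBWB
After move 2 (U'): U=GGWW F=OOGY R=GYRR B=RRWB L=WBOO
After move 3 (U'): U=GWGW F=WBGY R=OORR B=GYWB L=RROO
After move 4 (F'): F=BYWG U=GWOR R=BOYR D=ROYB L=RWOG
After move 5 (U): U=OGRW F=BOWG R=GYYR B=RWWB L=BYOG
Query: B face = RWWB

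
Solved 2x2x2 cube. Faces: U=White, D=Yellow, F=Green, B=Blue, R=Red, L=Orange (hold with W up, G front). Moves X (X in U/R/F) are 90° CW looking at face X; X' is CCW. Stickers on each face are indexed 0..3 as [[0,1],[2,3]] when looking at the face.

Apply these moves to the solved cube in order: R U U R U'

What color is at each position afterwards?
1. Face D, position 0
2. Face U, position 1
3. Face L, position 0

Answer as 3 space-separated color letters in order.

After move 1 (R): R=RRRR U=WGWG F=GYGY D=YBYB B=WBWB
After move 2 (U): U=WWGG F=RRGY R=WBRR B=OOWB L=GYOO
After move 3 (U): U=GWGW F=WBGY R=OORR B=GYWB L=RROO
After move 4 (R): R=RORO U=GBGY F=WBGB D=YWYG B=WYWB
After move 5 (U'): U=BYGG F=RRGB R=WBRO B=ROWB L=WYOO
Query 1: D[0] = Y
Query 2: U[1] = Y
Query 3: L[0] = W

Answer: Y Y W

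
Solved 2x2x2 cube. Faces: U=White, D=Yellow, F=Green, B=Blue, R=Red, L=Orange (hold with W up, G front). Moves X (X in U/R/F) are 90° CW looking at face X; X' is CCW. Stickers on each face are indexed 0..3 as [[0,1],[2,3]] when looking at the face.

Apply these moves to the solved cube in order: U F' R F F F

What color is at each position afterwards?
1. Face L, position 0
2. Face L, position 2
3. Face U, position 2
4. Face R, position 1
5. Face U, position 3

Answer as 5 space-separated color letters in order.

After move 1 (U): U=WWWW F=RRGG R=BBRR B=OOBB L=GGOO
After move 2 (F'): F=RGRG U=WWBR R=YBYR D=GOYY L=GWOW
After move 3 (R): R=YYRB U=WGBG F=RORY D=GBYO B=ROWB
After move 4 (F): F=RRYO U=WGWW R=BYGB D=RYYO L=GGOB
After move 5 (F): F=YROR U=WGBG R=WYWB D=GBYO L=GROY
After move 6 (F): F=OYRR U=WGYR R=BYGB D=WWYO L=GGOB
Query 1: L[0] = G
Query 2: L[2] = O
Query 3: U[2] = Y
Query 4: R[1] = Y
Query 5: U[3] = R

Answer: G O Y Y R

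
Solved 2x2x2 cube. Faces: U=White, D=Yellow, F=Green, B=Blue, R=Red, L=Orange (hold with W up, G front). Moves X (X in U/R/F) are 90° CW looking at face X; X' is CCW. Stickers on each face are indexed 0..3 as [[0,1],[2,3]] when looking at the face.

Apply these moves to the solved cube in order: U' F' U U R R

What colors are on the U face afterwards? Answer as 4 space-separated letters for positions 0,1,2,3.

After move 1 (U'): U=WWWW F=OOGG R=GGRR B=RRBB L=BBOO
After move 2 (F'): F=OGOG U=WWGR R=YGYR D=BOYY L=BWOW
After move 3 (U): U=GWRW F=YGOG R=RRYR B=BWBB L=OGOW
After move 4 (U): U=RGWW F=RROG R=BWYR B=OGBB L=YGOW
After move 5 (R): R=YBRW U=RRWG F=ROOY D=BBYO B=WGGB
After move 6 (R): R=RYWB U=ROWY F=RBOO D=BGYW B=GGRB
Query: U face = ROWY

Answer: R O W Y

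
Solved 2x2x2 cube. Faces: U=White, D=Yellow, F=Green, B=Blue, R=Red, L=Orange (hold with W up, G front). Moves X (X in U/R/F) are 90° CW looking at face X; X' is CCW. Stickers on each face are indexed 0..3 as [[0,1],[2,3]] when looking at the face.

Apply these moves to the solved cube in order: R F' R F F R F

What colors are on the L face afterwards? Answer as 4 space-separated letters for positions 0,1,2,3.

After move 1 (R): R=RRRR U=WGWG F=GYGY D=YBYB B=WBWB
After move 2 (F'): F=YYGG U=WGRR R=BRYR D=OOYB L=OGOW
After move 3 (R): R=YBRR U=WYRG F=YOGB D=OWYW B=RBGB
After move 4 (F): F=GYBO U=WYWG R=RBGR D=RYYW L=OOOW
After move 5 (F): F=BGOY U=WYWO R=WBGR D=GRYW L=OROY
After move 6 (R): R=GWRB U=WGWY F=BROW D=GGYR B=OBYB
After move 7 (F): F=OBWR U=WGYR R=WWYB D=RGYR L=OGOG
Query: L face = OGOG

Answer: O G O G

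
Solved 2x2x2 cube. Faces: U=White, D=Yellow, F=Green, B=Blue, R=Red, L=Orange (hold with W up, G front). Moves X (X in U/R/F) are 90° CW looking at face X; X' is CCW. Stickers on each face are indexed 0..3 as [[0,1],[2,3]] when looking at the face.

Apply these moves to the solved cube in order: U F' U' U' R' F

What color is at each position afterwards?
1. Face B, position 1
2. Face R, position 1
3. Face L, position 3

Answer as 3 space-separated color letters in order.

Answer: G R O

Derivation:
After move 1 (U): U=WWWW F=RRGG R=BBRR B=OOBB L=GGOO
After move 2 (F'): F=RGRG U=WWBR R=YBYR D=GOYY L=GWOW
After move 3 (U'): U=WRWB F=GWRG R=RGYR B=YBBB L=OOOW
After move 4 (U'): U=RBWW F=OORG R=GWYR B=RGBB L=YBOW
After move 5 (R'): R=WRGY U=RBWR F=OBRW D=GOYG B=YGOB
After move 6 (F): F=ROWB U=RBWB R=WRRY D=GWYG L=YGOO
Query 1: B[1] = G
Query 2: R[1] = R
Query 3: L[3] = O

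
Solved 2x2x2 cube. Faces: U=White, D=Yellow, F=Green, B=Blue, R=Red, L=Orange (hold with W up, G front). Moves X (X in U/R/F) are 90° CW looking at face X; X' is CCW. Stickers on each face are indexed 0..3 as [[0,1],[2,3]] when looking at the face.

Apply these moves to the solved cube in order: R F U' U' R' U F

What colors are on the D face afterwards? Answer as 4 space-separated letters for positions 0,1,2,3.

After move 1 (R): R=RRRR U=WGWG F=GYGY D=YBYB B=WBWB
After move 2 (F): F=GGYY U=WGOO R=WRGR D=RRYB L=OYOB
After move 3 (U'): U=GOWO F=OYYY R=GGGR B=WRWB L=WBOB
After move 4 (U'): U=OOGW F=WBYY R=OYGR B=GGWB L=WROB
After move 5 (R'): R=YROG U=OWGG F=WOYW D=RBYY B=BGRB
After move 6 (U): U=GOGW F=YRYW R=BGOG B=WRRB L=WOOB
After move 7 (F): F=YYWR U=GOBO R=GGWG D=OBYY L=WROB
Query: D face = OBYY

Answer: O B Y Y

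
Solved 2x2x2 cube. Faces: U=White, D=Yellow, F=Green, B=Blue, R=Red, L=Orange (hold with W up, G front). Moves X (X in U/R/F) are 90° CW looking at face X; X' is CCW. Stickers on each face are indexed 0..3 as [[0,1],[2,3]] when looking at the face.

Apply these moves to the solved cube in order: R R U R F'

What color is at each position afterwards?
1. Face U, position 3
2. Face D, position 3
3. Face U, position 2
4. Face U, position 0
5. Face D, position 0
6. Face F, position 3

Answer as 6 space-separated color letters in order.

Answer: R O R W B G

Derivation:
After move 1 (R): R=RRRR U=WGWG F=GYGY D=YBYB B=WBWB
After move 2 (R): R=RRRR U=WYWY F=GBGB D=YWYW B=GBGB
After move 3 (U): U=WWYY F=RRGB R=GBRR B=OOGB L=GBOO
After move 4 (R): R=RGRB U=WRYB F=RWGW D=YGYO B=YOWB
After move 5 (F'): F=WWRG U=WRRR R=GGYB D=BOYO L=GBOY
Query 1: U[3] = R
Query 2: D[3] = O
Query 3: U[2] = R
Query 4: U[0] = W
Query 5: D[0] = B
Query 6: F[3] = G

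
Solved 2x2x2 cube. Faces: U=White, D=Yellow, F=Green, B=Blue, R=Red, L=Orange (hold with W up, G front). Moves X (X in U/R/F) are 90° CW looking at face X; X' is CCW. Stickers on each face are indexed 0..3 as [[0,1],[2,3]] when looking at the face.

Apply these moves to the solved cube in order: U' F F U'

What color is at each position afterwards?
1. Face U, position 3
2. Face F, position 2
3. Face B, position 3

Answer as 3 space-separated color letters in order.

After move 1 (U'): U=WWWW F=OOGG R=GGRR B=RRBB L=BBOO
After move 2 (F): F=GOGO U=WWOB R=WGWR D=RGYY L=BYOY
After move 3 (F): F=GGOO U=WWYY R=OGBR D=WWYY L=BROG
After move 4 (U'): U=WYWY F=BROO R=GGBR B=OGBB L=RROG
Query 1: U[3] = Y
Query 2: F[2] = O
Query 3: B[3] = B

Answer: Y O B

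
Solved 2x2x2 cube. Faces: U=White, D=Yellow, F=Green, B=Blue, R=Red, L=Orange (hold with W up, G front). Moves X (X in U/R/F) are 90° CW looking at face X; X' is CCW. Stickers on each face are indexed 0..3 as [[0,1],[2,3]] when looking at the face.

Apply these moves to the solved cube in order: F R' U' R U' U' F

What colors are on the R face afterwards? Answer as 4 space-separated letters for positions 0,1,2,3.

Answer: Y B B W

Derivation:
After move 1 (F): F=GGGG U=WWOO R=WRWR D=RRYY L=OYOY
After move 2 (R'): R=RRWW U=WBOB F=GWGO D=RGYG B=YBRB
After move 3 (U'): U=BBWO F=OYGO R=GWWW B=RRRB L=YBOY
After move 4 (R): R=WGWW U=BYWO F=OGGG D=RRYR B=ORBB
After move 5 (U'): U=YOBW F=YBGG R=OGWW B=WGBB L=OROY
After move 6 (U'): U=OWYB F=ORGG R=YBWW B=OGBB L=WGOY
After move 7 (F): F=GOGR U=OWYG R=YBBW D=WYYR L=WROR
Query: R face = YBBW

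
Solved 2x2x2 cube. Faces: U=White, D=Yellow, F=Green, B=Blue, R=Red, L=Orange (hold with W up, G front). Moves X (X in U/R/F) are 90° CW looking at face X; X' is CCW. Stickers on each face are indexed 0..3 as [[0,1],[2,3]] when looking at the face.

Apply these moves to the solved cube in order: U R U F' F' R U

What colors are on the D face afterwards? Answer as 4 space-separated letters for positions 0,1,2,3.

After move 1 (U): U=WWWW F=RRGG R=BBRR B=OOBB L=GGOO
After move 2 (R): R=RBRB U=WRWG F=RYGY D=YBYO B=WOWB
After move 3 (U): U=WWGR F=RBGY R=WORB B=GGWB L=RYOO
After move 4 (F'): F=BYRG U=WWWR R=BOYB D=YOYO L=RROG
After move 5 (F'): F=YGBR U=WWBY R=OOYB D=RGYO L=RROW
After move 6 (R): R=YOBO U=WGBR F=YGBO D=RWYG B=YGWB
After move 7 (U): U=BWRG F=YOBO R=YGBO B=RRWB L=YGOW
Query: D face = RWYG

Answer: R W Y G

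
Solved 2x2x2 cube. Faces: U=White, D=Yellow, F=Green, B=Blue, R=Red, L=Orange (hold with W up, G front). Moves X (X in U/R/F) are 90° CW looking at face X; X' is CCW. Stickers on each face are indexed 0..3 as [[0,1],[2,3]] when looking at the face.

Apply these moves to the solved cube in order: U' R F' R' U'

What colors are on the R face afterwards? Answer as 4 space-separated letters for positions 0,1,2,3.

After move 1 (U'): U=WWWW F=OOGG R=GGRR B=RRBB L=BBOO
After move 2 (R): R=RGRG U=WOWG F=OYGY D=YBYR B=WRWB
After move 3 (F'): F=YYOG U=WORR R=BGYG D=BOYR L=BGOW
After move 4 (R'): R=GGBY U=WWRW F=YOOR D=BYYG B=RROB
After move 5 (U'): U=WWWR F=BGOR R=YOBY B=GGOB L=RROW
Query: R face = YOBY

Answer: Y O B Y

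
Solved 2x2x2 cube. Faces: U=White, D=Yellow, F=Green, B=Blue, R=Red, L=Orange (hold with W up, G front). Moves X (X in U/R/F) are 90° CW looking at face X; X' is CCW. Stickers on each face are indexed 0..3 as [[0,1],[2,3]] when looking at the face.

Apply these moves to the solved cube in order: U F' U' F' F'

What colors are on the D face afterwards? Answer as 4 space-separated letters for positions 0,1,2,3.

After move 1 (U): U=WWWW F=RRGG R=BBRR B=OOBB L=GGOO
After move 2 (F'): F=RGRG U=WWBR R=YBYR D=GOYY L=GWOW
After move 3 (U'): U=WRWB F=GWRG R=RGYR B=YBBB L=OOOW
After move 4 (F'): F=WGGR U=WRRY R=OGGR D=OWYY L=OBOW
After move 5 (F'): F=GRWG U=WROG R=WGOR D=BWYY L=OYOR
Query: D face = BWYY

Answer: B W Y Y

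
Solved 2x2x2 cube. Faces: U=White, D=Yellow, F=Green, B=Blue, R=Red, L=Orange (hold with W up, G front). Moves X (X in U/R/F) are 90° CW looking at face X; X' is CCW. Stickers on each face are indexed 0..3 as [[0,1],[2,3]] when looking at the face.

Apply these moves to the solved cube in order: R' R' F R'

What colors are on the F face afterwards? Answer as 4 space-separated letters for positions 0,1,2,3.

Answer: G Y B O

Derivation:
After move 1 (R'): R=RRRR U=WBWB F=GWGW D=YGYG B=YBYB
After move 2 (R'): R=RRRR U=WYWY F=GBGB D=YWYW B=GBGB
After move 3 (F): F=GGBB U=WYOO R=WRYR D=RRYW L=OYOW
After move 4 (R'): R=RRWY U=WGOG F=GYBO D=RGYB B=WBRB
Query: F face = GYBO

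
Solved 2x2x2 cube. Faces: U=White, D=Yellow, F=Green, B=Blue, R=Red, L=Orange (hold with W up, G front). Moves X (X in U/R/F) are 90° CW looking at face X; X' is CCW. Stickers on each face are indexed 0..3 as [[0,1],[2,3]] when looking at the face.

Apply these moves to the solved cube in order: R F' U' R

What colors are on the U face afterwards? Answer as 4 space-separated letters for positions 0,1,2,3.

Answer: G G W G

Derivation:
After move 1 (R): R=RRRR U=WGWG F=GYGY D=YBYB B=WBWB
After move 2 (F'): F=YYGG U=WGRR R=BRYR D=OOYB L=OGOW
After move 3 (U'): U=GRWR F=OGGG R=YYYR B=BRWB L=WBOW
After move 4 (R): R=YYRY U=GGWG F=OOGB D=OWYB B=RRRB
Query: U face = GGWG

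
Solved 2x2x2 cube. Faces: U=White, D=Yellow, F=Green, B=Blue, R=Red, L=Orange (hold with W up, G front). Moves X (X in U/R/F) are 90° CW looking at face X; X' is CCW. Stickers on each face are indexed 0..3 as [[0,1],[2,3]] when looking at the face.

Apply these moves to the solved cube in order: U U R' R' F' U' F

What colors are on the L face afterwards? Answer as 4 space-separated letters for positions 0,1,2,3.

After move 1 (U): U=WWWW F=RRGG R=BBRR B=OOBB L=GGOO
After move 2 (U): U=WWWW F=BBGG R=OORR B=GGBB L=RROO
After move 3 (R'): R=OROR U=WBWG F=BWGW D=YBYG B=YGYB
After move 4 (R'): R=RROO U=WYWY F=BBGG D=YWYW B=GGBB
After move 5 (F'): F=BGBG U=WYRO R=WRYO D=ROYW L=RYOW
After move 6 (U'): U=YOWR F=RYBG R=BGYO B=WRBB L=GGOW
After move 7 (F): F=BRGY U=YOWG R=WGRO D=YBYW L=GROO
Query: L face = GROO

Answer: G R O O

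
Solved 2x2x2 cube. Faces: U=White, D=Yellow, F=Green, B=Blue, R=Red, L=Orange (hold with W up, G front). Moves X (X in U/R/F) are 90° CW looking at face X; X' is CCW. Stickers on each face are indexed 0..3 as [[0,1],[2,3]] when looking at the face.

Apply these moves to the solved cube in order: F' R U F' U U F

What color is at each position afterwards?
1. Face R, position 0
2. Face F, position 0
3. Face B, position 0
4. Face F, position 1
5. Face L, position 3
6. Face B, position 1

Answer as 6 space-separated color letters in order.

After move 1 (F'): F=GGGG U=WWRR R=YRYR D=OOYY L=OWOW
After move 2 (R): R=YYRR U=WGRG F=GOGY D=OBYB B=RBWB
After move 3 (U): U=RWGG F=YYGY R=RBRR B=OWWB L=GOOW
After move 4 (F'): F=YYYG U=RWRR R=BBOR D=OWYB L=GGOG
After move 5 (U): U=RRRW F=BBYG R=OWOR B=GGWB L=YYOG
After move 6 (U): U=RRWR F=OWYG R=GGOR B=YYWB L=BBOG
After move 7 (F): F=YOGW U=RRGB R=WGRR D=OGYB L=BOOW
Query 1: R[0] = W
Query 2: F[0] = Y
Query 3: B[0] = Y
Query 4: F[1] = O
Query 5: L[3] = W
Query 6: B[1] = Y

Answer: W Y Y O W Y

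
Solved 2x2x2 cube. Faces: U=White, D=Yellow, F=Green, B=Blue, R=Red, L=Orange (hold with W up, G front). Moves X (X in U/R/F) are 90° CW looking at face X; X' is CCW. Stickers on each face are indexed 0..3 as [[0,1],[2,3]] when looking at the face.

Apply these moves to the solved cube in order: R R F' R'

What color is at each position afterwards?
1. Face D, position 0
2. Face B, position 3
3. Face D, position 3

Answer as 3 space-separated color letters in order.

Answer: O B G

Derivation:
After move 1 (R): R=RRRR U=WGWG F=GYGY D=YBYB B=WBWB
After move 2 (R): R=RRRR U=WYWY F=GBGB D=YWYW B=GBGB
After move 3 (F'): F=BBGG U=WYRR R=WRYR D=OOYW L=OYOW
After move 4 (R'): R=RRWY U=WGRG F=BYGR D=OBYG B=WBOB
Query 1: D[0] = O
Query 2: B[3] = B
Query 3: D[3] = G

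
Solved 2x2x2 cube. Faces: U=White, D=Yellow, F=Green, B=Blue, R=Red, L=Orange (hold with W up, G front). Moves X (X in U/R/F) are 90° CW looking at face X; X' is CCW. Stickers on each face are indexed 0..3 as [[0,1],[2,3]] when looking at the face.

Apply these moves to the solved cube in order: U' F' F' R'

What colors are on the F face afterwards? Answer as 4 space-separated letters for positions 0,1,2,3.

Answer: G W O Y

Derivation:
After move 1 (U'): U=WWWW F=OOGG R=GGRR B=RRBB L=BBOO
After move 2 (F'): F=OGOG U=WWGR R=YGYR D=BOYY L=BWOW
After move 3 (F'): F=GGOO U=WWYY R=OGBR D=WWYY L=BROG
After move 4 (R'): R=GROB U=WBYR F=GWOY D=WGYO B=YRWB
Query: F face = GWOY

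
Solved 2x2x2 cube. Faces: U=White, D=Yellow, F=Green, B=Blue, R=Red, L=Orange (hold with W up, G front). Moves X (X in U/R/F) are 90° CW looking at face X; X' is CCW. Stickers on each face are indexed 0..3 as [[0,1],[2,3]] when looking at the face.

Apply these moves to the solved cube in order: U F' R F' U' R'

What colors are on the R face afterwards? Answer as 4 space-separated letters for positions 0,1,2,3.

Answer: Y B O G

Derivation:
After move 1 (U): U=WWWW F=RRGG R=BBRR B=OOBB L=GGOO
After move 2 (F'): F=RGRG U=WWBR R=YBYR D=GOYY L=GWOW
After move 3 (R): R=YYRB U=WGBG F=RORY D=GBYO B=ROWB
After move 4 (F'): F=OYRR U=WGYR R=BYGB D=WWYO L=GGOB
After move 5 (U'): U=GRWY F=GGRR R=OYGB B=BYWB L=ROOB
After move 6 (R'): R=YBOG U=GWWB F=GRRY D=WGYR B=OYWB
Query: R face = YBOG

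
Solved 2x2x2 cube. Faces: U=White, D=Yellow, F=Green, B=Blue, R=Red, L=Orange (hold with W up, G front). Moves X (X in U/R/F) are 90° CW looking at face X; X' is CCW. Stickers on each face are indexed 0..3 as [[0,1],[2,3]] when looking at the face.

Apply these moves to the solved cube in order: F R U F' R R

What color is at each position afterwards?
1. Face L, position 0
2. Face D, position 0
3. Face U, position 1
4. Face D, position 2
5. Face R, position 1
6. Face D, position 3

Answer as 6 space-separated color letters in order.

Answer: G R Y Y R R

Derivation:
After move 1 (F): F=GGGG U=WWOO R=WRWR D=RRYY L=OYOY
After move 2 (R): R=WWRR U=WGOG F=GRGY D=RBYB B=OBWB
After move 3 (U): U=OWGG F=WWGY R=OBRR B=OYWB L=GROY
After move 4 (F'): F=WYWG U=OWOR R=BBRR D=RYYB L=GGOG
After move 5 (R): R=RBRB U=OYOG F=WYWB D=RWYO B=RYWB
After move 6 (R): R=RRBB U=OYOB F=WWWO D=RWYR B=GYYB
Query 1: L[0] = G
Query 2: D[0] = R
Query 3: U[1] = Y
Query 4: D[2] = Y
Query 5: R[1] = R
Query 6: D[3] = R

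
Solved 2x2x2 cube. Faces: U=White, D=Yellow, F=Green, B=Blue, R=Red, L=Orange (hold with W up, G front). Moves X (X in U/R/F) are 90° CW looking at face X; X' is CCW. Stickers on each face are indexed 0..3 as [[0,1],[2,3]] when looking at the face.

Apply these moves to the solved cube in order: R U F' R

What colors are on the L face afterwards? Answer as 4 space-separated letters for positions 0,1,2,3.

After move 1 (R): R=RRRR U=WGWG F=GYGY D=YBYB B=WBWB
After move 2 (U): U=WWGG F=RRGY R=WBRR B=OOWB L=GYOO
After move 3 (F'): F=RYRG U=WWWR R=BBYR D=YOYB L=GGOG
After move 4 (R): R=YBRB U=WYWG F=RORB D=YWYO B=ROWB
Query: L face = GGOG

Answer: G G O G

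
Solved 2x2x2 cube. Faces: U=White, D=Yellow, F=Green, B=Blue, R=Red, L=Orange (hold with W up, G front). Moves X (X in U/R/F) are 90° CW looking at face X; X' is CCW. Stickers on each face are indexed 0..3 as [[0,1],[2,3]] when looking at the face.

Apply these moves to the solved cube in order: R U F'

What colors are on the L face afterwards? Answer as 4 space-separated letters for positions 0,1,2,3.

Answer: G G O G

Derivation:
After move 1 (R): R=RRRR U=WGWG F=GYGY D=YBYB B=WBWB
After move 2 (U): U=WWGG F=RRGY R=WBRR B=OOWB L=GYOO
After move 3 (F'): F=RYRG U=WWWR R=BBYR D=YOYB L=GGOG
Query: L face = GGOG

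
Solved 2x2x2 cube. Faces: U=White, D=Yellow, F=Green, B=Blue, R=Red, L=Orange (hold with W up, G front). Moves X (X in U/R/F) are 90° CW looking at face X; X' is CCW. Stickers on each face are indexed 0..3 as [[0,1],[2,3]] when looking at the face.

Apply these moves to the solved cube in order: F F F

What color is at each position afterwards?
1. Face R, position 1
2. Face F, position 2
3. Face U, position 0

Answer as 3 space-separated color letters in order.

After move 1 (F): F=GGGG U=WWOO R=WRWR D=RRYY L=OYOY
After move 2 (F): F=GGGG U=WWYY R=OROR D=WWYY L=OROR
After move 3 (F): F=GGGG U=WWRR R=YRYR D=OOYY L=OWOW
Query 1: R[1] = R
Query 2: F[2] = G
Query 3: U[0] = W

Answer: R G W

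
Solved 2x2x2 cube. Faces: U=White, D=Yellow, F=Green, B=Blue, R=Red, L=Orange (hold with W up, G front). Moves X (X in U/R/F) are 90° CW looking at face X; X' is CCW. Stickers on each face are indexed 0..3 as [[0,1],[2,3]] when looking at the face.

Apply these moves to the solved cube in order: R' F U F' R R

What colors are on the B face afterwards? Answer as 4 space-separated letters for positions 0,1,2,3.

Answer: W Y W B

Derivation:
After move 1 (R'): R=RRRR U=WBWB F=GWGW D=YGYG B=YBYB
After move 2 (F): F=GGWW U=WBOO R=WRBR D=RRYG L=OYOG
After move 3 (U): U=OWOB F=WRWW R=YBBR B=OYYB L=GGOG
After move 4 (F'): F=RWWW U=OWYB R=RBRR D=GGYG L=GBOO
After move 5 (R): R=RRRB U=OWYW F=RGWG D=GYYO B=BYWB
After move 6 (R): R=RRBR U=OGYG F=RYWO D=GWYB B=WYWB
Query: B face = WYWB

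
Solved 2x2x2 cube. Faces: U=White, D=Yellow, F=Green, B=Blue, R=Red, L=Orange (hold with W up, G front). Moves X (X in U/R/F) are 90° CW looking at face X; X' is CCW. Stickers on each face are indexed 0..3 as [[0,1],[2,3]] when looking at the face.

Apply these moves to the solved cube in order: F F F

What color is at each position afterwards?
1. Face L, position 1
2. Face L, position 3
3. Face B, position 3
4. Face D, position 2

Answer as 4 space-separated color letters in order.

After move 1 (F): F=GGGG U=WWOO R=WRWR D=RRYY L=OYOY
After move 2 (F): F=GGGG U=WWYY R=OROR D=WWYY L=OROR
After move 3 (F): F=GGGG U=WWRR R=YRYR D=OOYY L=OWOW
Query 1: L[1] = W
Query 2: L[3] = W
Query 3: B[3] = B
Query 4: D[2] = Y

Answer: W W B Y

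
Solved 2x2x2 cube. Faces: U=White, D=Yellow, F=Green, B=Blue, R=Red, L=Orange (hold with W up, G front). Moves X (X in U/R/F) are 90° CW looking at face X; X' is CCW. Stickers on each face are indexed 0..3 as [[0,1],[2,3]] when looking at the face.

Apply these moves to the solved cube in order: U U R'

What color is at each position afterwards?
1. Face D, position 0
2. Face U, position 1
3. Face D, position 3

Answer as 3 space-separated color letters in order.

After move 1 (U): U=WWWW F=RRGG R=BBRR B=OOBB L=GGOO
After move 2 (U): U=WWWW F=BBGG R=OORR B=GGBB L=RROO
After move 3 (R'): R=OROR U=WBWG F=BWGW D=YBYG B=YGYB
Query 1: D[0] = Y
Query 2: U[1] = B
Query 3: D[3] = G

Answer: Y B G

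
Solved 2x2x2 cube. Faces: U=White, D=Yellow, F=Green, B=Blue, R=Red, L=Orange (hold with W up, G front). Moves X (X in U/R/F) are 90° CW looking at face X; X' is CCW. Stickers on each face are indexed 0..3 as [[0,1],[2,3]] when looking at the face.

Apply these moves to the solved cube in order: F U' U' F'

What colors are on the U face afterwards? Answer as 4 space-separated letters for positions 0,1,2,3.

After move 1 (F): F=GGGG U=WWOO R=WRWR D=RRYY L=OYOY
After move 2 (U'): U=WOWO F=OYGG R=GGWR B=WRBB L=BBOY
After move 3 (U'): U=OOWW F=BBGG R=OYWR B=GGBB L=WROY
After move 4 (F'): F=BGBG U=OOOW R=RYRR D=RYYY L=WWOW
Query: U face = OOOW

Answer: O O O W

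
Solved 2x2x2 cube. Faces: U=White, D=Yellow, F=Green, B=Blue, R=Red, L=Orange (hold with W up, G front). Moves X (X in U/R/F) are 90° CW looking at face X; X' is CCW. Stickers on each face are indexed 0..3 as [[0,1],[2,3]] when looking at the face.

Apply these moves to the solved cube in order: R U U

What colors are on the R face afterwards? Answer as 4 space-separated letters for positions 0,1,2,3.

After move 1 (R): R=RRRR U=WGWG F=GYGY D=YBYB B=WBWB
After move 2 (U): U=WWGG F=RRGY R=WBRR B=OOWB L=GYOO
After move 3 (U): U=GWGW F=WBGY R=OORR B=GYWB L=RROO
Query: R face = OORR

Answer: O O R R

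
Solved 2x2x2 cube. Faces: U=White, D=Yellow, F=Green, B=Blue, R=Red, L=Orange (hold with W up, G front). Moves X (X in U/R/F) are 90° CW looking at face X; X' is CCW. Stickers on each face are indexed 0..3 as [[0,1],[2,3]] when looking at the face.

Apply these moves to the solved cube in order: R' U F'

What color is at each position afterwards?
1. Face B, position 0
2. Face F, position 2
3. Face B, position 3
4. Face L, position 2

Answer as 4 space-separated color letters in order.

Answer: O R B O

Derivation:
After move 1 (R'): R=RRRR U=WBWB F=GWGW D=YGYG B=YBYB
After move 2 (U): U=WWBB F=RRGW R=YBRR B=OOYB L=GWOO
After move 3 (F'): F=RWRG U=WWYR R=GBYR D=WOYG L=GBOB
Query 1: B[0] = O
Query 2: F[2] = R
Query 3: B[3] = B
Query 4: L[2] = O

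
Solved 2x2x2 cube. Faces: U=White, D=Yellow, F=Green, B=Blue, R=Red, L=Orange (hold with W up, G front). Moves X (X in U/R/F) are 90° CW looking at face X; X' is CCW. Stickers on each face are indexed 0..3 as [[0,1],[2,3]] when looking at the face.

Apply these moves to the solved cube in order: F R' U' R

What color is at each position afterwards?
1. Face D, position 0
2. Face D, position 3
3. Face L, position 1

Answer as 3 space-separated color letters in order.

After move 1 (F): F=GGGG U=WWOO R=WRWR D=RRYY L=OYOY
After move 2 (R'): R=RRWW U=WBOB F=GWGO D=RGYG B=YBRB
After move 3 (U'): U=BBWO F=OYGO R=GWWW B=RRRB L=YBOY
After move 4 (R): R=WGWW U=BYWO F=OGGG D=RRYR B=ORBB
Query 1: D[0] = R
Query 2: D[3] = R
Query 3: L[1] = B

Answer: R R B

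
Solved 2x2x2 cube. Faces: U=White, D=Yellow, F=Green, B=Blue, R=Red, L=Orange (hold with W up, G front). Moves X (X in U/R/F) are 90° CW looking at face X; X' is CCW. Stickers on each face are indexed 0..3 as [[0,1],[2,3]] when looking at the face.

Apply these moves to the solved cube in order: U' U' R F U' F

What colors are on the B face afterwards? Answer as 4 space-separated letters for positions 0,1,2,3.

Answer: W O W B

Derivation:
After move 1 (U'): U=WWWW F=OOGG R=GGRR B=RRBB L=BBOO
After move 2 (U'): U=WWWW F=BBGG R=OORR B=GGBB L=RROO
After move 3 (R): R=RORO U=WBWG F=BYGY D=YBYG B=WGWB
After move 4 (F): F=GBYY U=WBOR R=WOGO D=RRYG L=RYOB
After move 5 (U'): U=BRWO F=RYYY R=GBGO B=WOWB L=WGOB
After move 6 (F): F=YRYY U=BRBG R=WBOO D=GGYG L=WROR
Query: B face = WOWB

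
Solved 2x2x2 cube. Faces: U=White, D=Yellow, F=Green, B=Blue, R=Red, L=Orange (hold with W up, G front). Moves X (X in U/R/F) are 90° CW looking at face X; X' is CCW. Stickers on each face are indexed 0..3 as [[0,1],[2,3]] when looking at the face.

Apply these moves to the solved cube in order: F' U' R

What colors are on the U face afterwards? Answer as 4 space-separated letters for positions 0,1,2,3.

After move 1 (F'): F=GGGG U=WWRR R=YRYR D=OOYY L=OWOW
After move 2 (U'): U=WRWR F=OWGG R=GGYR B=YRBB L=BBOW
After move 3 (R): R=YGRG U=WWWG F=OOGY D=OBYY B=RRRB
Query: U face = WWWG

Answer: W W W G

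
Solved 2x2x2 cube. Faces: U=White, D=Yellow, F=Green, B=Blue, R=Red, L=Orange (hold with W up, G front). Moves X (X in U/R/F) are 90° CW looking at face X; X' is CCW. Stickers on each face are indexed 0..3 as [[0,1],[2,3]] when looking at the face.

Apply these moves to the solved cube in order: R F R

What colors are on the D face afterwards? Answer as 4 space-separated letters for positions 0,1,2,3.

Answer: R W Y W

Derivation:
After move 1 (R): R=RRRR U=WGWG F=GYGY D=YBYB B=WBWB
After move 2 (F): F=GGYY U=WGOO R=WRGR D=RRYB L=OYOB
After move 3 (R): R=GWRR U=WGOY F=GRYB D=RWYW B=OBGB
Query: D face = RWYW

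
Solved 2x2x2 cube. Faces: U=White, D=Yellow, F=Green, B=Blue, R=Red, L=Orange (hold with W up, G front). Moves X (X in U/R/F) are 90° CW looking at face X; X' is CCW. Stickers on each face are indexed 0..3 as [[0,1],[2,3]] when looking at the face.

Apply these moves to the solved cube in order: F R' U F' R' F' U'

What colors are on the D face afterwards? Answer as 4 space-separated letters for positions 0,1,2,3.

Answer: B B Y G

Derivation:
After move 1 (F): F=GGGG U=WWOO R=WRWR D=RRYY L=OYOY
After move 2 (R'): R=RRWW U=WBOB F=GWGO D=RGYG B=YBRB
After move 3 (U): U=OWBB F=RRGO R=YBWW B=OYRB L=GWOY
After move 4 (F'): F=RORG U=OWYW R=GBRW D=WYYG L=GBOB
After move 5 (R'): R=BWGR U=ORYO F=RWRW D=WOYG B=GYYB
After move 6 (F'): F=WWRR U=ORBG R=OWWR D=BBYG L=GOOY
After move 7 (U'): U=RGOB F=GORR R=WWWR B=OWYB L=GYOY
Query: D face = BBYG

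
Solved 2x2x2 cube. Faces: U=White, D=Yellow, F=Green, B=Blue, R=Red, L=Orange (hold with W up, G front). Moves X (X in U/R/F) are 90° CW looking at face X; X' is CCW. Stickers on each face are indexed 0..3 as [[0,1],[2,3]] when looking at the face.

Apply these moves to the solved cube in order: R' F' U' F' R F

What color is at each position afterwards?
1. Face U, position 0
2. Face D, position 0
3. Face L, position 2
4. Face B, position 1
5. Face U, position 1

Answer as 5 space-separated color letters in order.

After move 1 (R'): R=RRRR U=WBWB F=GWGW D=YGYG B=YBYB
After move 2 (F'): F=WWGG U=WBRR R=GRYR D=OOYG L=OBOW
After move 3 (U'): U=BRWR F=OBGG R=WWYR B=GRYB L=YBOW
After move 4 (F'): F=BGOG U=BRWY R=OWOR D=BWYG L=YROW
After move 5 (R): R=OORW U=BGWG F=BWOG D=BYYG B=YRRB
After move 6 (F): F=OBGW U=BGWR R=WOGW D=ROYG L=YBOY
Query 1: U[0] = B
Query 2: D[0] = R
Query 3: L[2] = O
Query 4: B[1] = R
Query 5: U[1] = G

Answer: B R O R G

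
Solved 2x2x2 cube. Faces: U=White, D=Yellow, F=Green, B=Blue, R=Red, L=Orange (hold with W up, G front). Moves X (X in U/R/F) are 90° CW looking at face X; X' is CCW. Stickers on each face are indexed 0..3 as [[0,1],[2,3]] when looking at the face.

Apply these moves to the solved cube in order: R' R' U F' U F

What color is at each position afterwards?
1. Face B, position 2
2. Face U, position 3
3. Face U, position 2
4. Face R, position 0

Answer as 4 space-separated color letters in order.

Answer: G B Y R

Derivation:
After move 1 (R'): R=RRRR U=WBWB F=GWGW D=YGYG B=YBYB
After move 2 (R'): R=RRRR U=WYWY F=GBGB D=YWYW B=GBGB
After move 3 (U): U=WWYY F=RRGB R=GBRR B=OOGB L=GBOO
After move 4 (F'): F=RBRG U=WWGR R=WBYR D=BOYW L=GYOY
After move 5 (U): U=GWRW F=WBRG R=OOYR B=GYGB L=RBOY
After move 6 (F): F=RWGB U=GWYB R=ROWR D=YOYW L=RBOO
Query 1: B[2] = G
Query 2: U[3] = B
Query 3: U[2] = Y
Query 4: R[0] = R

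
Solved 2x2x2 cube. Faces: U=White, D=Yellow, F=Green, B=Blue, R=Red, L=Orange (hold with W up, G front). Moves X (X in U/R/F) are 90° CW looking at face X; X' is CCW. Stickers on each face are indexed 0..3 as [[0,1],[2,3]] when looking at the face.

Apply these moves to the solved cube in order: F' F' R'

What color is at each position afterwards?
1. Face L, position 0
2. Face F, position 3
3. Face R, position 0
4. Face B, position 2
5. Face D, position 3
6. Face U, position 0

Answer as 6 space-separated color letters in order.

After move 1 (F'): F=GGGG U=WWRR R=YRYR D=OOYY L=OWOW
After move 2 (F'): F=GGGG U=WWYY R=OROR D=WWYY L=OROR
After move 3 (R'): R=RROO U=WBYB F=GWGY D=WGYG B=YBWB
Query 1: L[0] = O
Query 2: F[3] = Y
Query 3: R[0] = R
Query 4: B[2] = W
Query 5: D[3] = G
Query 6: U[0] = W

Answer: O Y R W G W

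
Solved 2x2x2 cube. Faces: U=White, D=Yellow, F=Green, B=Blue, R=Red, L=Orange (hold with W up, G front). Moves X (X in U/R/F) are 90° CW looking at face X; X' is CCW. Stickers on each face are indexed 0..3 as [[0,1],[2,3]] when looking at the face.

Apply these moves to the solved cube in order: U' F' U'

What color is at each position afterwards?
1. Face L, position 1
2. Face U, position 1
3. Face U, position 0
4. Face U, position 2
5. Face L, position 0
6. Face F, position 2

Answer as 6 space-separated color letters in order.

Answer: R R W W R O

Derivation:
After move 1 (U'): U=WWWW F=OOGG R=GGRR B=RRBB L=BBOO
After move 2 (F'): F=OGOG U=WWGR R=YGYR D=BOYY L=BWOW
After move 3 (U'): U=WRWG F=BWOG R=OGYR B=YGBB L=RROW
Query 1: L[1] = R
Query 2: U[1] = R
Query 3: U[0] = W
Query 4: U[2] = W
Query 5: L[0] = R
Query 6: F[2] = O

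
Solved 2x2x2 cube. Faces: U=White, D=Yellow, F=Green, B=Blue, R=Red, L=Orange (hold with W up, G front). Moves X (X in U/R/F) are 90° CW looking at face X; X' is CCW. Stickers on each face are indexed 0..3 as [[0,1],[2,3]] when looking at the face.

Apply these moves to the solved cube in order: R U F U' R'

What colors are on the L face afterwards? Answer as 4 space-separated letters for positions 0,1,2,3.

After move 1 (R): R=RRRR U=WGWG F=GYGY D=YBYB B=WBWB
After move 2 (U): U=WWGG F=RRGY R=WBRR B=OOWB L=GYOO
After move 3 (F): F=GRYR U=WWOY R=GBGR D=RWYB L=GYOB
After move 4 (U'): U=WYWO F=GYYR R=GRGR B=GBWB L=OOOB
After move 5 (R'): R=RRGG U=WWWG F=GYYO D=RYYR B=BBWB
Query: L face = OOOB

Answer: O O O B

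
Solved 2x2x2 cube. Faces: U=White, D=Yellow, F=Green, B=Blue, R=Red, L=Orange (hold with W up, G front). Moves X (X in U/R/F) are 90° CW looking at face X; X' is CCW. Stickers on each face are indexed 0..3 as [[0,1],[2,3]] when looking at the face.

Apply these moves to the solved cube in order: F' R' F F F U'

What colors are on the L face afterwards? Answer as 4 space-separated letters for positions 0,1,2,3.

After move 1 (F'): F=GGGG U=WWRR R=YRYR D=OOYY L=OWOW
After move 2 (R'): R=RRYY U=WBRB F=GWGR D=OGYG B=YBOB
After move 3 (F): F=GGRW U=WBWW R=RRBY D=YRYG L=OOOG
After move 4 (F): F=RGWG U=WBGO R=WRWY D=BRYG L=OYOR
After move 5 (F): F=WRGG U=WBRY R=GROY D=WWYG L=OBOR
After move 6 (U'): U=BYWR F=OBGG R=WROY B=GROB L=YBOR
Query: L face = YBOR

Answer: Y B O R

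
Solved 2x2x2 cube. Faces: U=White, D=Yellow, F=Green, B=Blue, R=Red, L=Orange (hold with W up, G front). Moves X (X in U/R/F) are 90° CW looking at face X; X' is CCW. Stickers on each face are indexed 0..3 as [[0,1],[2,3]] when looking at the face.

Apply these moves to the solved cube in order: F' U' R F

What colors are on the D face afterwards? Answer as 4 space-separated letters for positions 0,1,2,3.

Answer: R Y Y Y

Derivation:
After move 1 (F'): F=GGGG U=WWRR R=YRYR D=OOYY L=OWOW
After move 2 (U'): U=WRWR F=OWGG R=GGYR B=YRBB L=BBOW
After move 3 (R): R=YGRG U=WWWG F=OOGY D=OBYY B=RRRB
After move 4 (F): F=GOYO U=WWWB R=WGGG D=RYYY L=BOOB
Query: D face = RYYY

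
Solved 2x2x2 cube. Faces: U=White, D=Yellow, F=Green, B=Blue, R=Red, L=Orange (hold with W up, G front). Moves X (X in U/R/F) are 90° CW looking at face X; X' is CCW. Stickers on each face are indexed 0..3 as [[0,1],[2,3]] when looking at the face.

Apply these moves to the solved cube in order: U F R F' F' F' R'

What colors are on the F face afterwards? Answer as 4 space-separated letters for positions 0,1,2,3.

After move 1 (U): U=WWWW F=RRGG R=BBRR B=OOBB L=GGOO
After move 2 (F): F=GRGR U=WWOG R=WBWR D=RBYY L=GYOY
After move 3 (R): R=WWRB U=WROR F=GBGY D=RBYO B=GOWB
After move 4 (F'): F=BYGG U=WRWR R=BWRB D=YYYO L=GROO
After move 5 (F'): F=YGBG U=WRBR R=YWYB D=ROYO L=GROW
After move 6 (F'): F=GGYB U=WRYY R=OWRB D=RWYO L=GROB
After move 7 (R'): R=WBOR U=WWYG F=GRYY D=RGYB B=OOWB
Query: F face = GRYY

Answer: G R Y Y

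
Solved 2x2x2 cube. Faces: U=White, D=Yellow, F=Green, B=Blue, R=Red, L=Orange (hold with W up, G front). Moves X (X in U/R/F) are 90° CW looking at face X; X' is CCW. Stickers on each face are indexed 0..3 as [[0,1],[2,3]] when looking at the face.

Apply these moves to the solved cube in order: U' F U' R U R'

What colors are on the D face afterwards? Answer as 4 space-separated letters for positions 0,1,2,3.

Answer: R G Y Y

Derivation:
After move 1 (U'): U=WWWW F=OOGG R=GGRR B=RRBB L=BBOO
After move 2 (F): F=GOGO U=WWOB R=WGWR D=RGYY L=BYOY
After move 3 (U'): U=WBWO F=BYGO R=GOWR B=WGBB L=RROY
After move 4 (R): R=WGRO U=WYWO F=BGGY D=RBYW B=OGBB
After move 5 (U): U=WWOY F=WGGY R=OGRO B=RRBB L=BGOY
After move 6 (R'): R=GOOR U=WBOR F=WWGY D=RGYY B=WRBB
Query: D face = RGYY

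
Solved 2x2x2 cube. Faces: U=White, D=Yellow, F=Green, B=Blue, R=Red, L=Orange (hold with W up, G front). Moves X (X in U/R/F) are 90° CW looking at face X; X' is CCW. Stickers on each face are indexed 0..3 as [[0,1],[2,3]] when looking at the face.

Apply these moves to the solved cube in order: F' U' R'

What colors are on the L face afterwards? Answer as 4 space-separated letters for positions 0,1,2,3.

Answer: B B O W

Derivation:
After move 1 (F'): F=GGGG U=WWRR R=YRYR D=OOYY L=OWOW
After move 2 (U'): U=WRWR F=OWGG R=GGYR B=YRBB L=BBOW
After move 3 (R'): R=GRGY U=WBWY F=ORGR D=OWYG B=YROB
Query: L face = BBOW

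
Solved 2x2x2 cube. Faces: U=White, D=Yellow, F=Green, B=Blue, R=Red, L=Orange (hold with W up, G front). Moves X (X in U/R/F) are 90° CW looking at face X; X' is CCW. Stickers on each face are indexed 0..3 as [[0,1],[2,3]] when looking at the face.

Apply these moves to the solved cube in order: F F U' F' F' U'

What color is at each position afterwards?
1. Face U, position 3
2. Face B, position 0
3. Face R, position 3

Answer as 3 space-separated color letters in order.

Answer: W R R

Derivation:
After move 1 (F): F=GGGG U=WWOO R=WRWR D=RRYY L=OYOY
After move 2 (F): F=GGGG U=WWYY R=OROR D=WWYY L=OROR
After move 3 (U'): U=WYWY F=ORGG R=GGOR B=ORBB L=BBOR
After move 4 (F'): F=RGOG U=WYGO R=WGWR D=BRYY L=BYOW
After move 5 (F'): F=GGRO U=WYWW R=RGBR D=YWYY L=BOOG
After move 6 (U'): U=YWWW F=BORO R=GGBR B=RGBB L=OROG
Query 1: U[3] = W
Query 2: B[0] = R
Query 3: R[3] = R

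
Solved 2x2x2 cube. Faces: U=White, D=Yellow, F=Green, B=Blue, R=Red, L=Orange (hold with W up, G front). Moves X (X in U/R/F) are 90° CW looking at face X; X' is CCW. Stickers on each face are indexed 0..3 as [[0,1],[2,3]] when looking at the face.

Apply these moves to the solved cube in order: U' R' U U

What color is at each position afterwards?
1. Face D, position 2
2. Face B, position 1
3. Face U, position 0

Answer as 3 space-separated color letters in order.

Answer: Y W R

Derivation:
After move 1 (U'): U=WWWW F=OOGG R=GGRR B=RRBB L=BBOO
After move 2 (R'): R=GRGR U=WBWR F=OWGW D=YOYG B=YRYB
After move 3 (U): U=WWRB F=GRGW R=YRGR B=BBYB L=OWOO
After move 4 (U): U=RWBW F=YRGW R=BBGR B=OWYB L=GROO
Query 1: D[2] = Y
Query 2: B[1] = W
Query 3: U[0] = R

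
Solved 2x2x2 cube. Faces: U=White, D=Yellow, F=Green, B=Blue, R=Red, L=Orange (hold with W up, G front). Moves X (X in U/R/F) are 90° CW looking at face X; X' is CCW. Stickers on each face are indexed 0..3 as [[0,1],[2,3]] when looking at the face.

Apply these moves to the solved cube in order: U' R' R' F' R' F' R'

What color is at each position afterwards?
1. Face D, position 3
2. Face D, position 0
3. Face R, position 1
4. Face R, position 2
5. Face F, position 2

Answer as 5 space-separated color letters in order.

Answer: O Y Y R B

Derivation:
After move 1 (U'): U=WWWW F=OOGG R=GGRR B=RRBB L=BBOO
After move 2 (R'): R=GRGR U=WBWR F=OWGW D=YOYG B=YRYB
After move 3 (R'): R=RRGG U=WYWY F=OBGR D=YWYW B=GROB
After move 4 (F'): F=BROG U=WYRG R=WRYG D=BOYW L=BYOW
After move 5 (R'): R=RGWY U=WORG F=BYOG D=BRYG B=WROB
After move 6 (F'): F=YGBO U=WORW R=RGBY D=YWYG L=BGOR
After move 7 (R'): R=GYRB U=WORW F=YOBW D=YGYO B=GRWB
Query 1: D[3] = O
Query 2: D[0] = Y
Query 3: R[1] = Y
Query 4: R[2] = R
Query 5: F[2] = B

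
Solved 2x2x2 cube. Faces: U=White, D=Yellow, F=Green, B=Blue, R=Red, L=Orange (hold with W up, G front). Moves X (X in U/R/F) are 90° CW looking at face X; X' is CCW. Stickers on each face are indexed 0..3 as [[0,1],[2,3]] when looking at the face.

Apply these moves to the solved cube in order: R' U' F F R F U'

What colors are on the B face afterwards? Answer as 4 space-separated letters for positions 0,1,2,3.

Answer: G O B B

Derivation:
After move 1 (R'): R=RRRR U=WBWB F=GWGW D=YGYG B=YBYB
After move 2 (U'): U=BBWW F=OOGW R=GWRR B=RRYB L=YBOO
After move 3 (F): F=GOWO U=BBOB R=WWWR D=RGYG L=YYOG
After move 4 (F): F=WGOO U=BBGY R=OWBR D=WWYG L=YROG
After move 5 (R): R=BORW U=BGGO F=WWOG D=WYYR B=YRBB
After move 6 (F): F=OWGW U=BGGR R=GOOW D=RBYR L=YWOY
After move 7 (U'): U=GRBG F=YWGW R=OWOW B=GOBB L=YROY
Query: B face = GOBB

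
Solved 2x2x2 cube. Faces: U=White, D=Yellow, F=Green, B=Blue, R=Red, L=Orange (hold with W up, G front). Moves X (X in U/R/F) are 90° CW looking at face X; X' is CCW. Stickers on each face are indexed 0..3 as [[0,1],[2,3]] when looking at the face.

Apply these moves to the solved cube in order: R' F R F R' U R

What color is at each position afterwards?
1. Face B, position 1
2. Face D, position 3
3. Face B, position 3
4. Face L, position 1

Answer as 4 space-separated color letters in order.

After move 1 (R'): R=RRRR U=WBWB F=GWGW D=YGYG B=YBYB
After move 2 (F): F=GGWW U=WBOO R=WRBR D=RRYG L=OYOG
After move 3 (R): R=BWRR U=WGOW F=GRWG D=RYYY B=OBBB
After move 4 (F): F=WGGR U=WGGY R=OWWR D=RBYY L=OROY
After move 5 (R'): R=WROW U=WBGO F=WGGY D=RGYR B=YBBB
After move 6 (U): U=GWOB F=WRGY R=YBOW B=ORBB L=WGOY
After move 7 (R): R=OYWB U=GROY F=WGGR D=RBYO B=BRWB
Query 1: B[1] = R
Query 2: D[3] = O
Query 3: B[3] = B
Query 4: L[1] = G

Answer: R O B G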